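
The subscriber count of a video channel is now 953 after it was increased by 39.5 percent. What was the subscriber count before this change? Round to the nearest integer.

The overall multiplier applied was 1.395.
So the original subscriber count was 953 ÷ 1.395 ≈ 683.

683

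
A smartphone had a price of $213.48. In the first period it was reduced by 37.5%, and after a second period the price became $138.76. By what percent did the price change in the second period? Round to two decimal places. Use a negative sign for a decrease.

4.00%

After the first period: $213.48 × 0.625 = $133.425.
Second-period multiplier: $138.76 ÷ $133.425 ≈ 1.039985.
That is a change of 4.00%.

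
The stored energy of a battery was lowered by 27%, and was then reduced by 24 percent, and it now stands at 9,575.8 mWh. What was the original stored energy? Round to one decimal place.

The overall multiplier applied was 0.73 × 0.76 = 0.5548.
So the original stored energy was 9,575.8 ÷ 0.5548 ≈ 17,259.9 mWh.

17,259.9 mWh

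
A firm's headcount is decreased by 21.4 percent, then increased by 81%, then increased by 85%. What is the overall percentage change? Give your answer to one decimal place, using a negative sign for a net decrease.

The combined multiplier is 0.786 × 1.81 × 1.85 = 2.631921.
That corresponds to an increase of 163.2%.

163.2%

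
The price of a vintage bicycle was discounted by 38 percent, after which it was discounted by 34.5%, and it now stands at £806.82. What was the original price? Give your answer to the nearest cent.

£1,986.75

Undoing the 34.5% decrease: £806.82 ÷ 0.655 ≈ £1231.78626.
Undoing the 38% decrease: £1231.78626 ÷ 0.62 ≈ £1,986.75.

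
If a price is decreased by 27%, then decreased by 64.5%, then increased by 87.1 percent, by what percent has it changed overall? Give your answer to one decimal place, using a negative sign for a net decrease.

-51.5%

A 27% decrease multiplies by 0.73.
Then a 64.5% decrease: 0.73 × 0.355 = 0.25915.
Then an 87.1% increase: 0.25915 × 1.871 = 0.48486965.
Overall factor 0.48486965, i.e. -51.5%.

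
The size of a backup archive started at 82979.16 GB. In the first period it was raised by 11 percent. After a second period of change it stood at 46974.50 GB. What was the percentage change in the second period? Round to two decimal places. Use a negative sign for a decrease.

After the first period: 82979.16 × 1.11 = 92106.8676.
Second-period multiplier: 46974.50 ÷ 92106.8676 ≈ 0.51.
That is a change of -49.00%.

-49.00%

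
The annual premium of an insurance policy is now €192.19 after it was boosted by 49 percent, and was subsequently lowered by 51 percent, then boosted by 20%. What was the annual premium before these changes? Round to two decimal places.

The overall multiplier applied was 1.49 × 0.49 × 1.2 = 0.87612.
So the original annual premium was €192.19 ÷ 0.87612 ≈ €219.36.

€219.36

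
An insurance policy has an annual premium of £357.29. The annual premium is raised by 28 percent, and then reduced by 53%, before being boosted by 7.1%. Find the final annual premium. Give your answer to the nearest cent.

Each change multiplies by a factor: 1.28 × 0.47 × 1.071 = 0.6443136.
£357.29 × 0.6443136 = £230.206806144 ≈ £230.21.

£230.21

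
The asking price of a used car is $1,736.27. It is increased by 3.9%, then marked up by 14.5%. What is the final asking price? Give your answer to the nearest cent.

Each change multiplies by a factor: 1.039 × 1.145 = 1.189655.
$1,736.27 × 1.189655 = $2065.56228685 ≈ $2,065.56.

$2,065.56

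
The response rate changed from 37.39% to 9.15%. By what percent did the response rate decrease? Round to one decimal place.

75.5%

The change is 9.15 − 37.39 = -28.24 percentage points.
Relative to the original 37.39%, that is -28.24 ÷ 37.39 ≈ -75.5%.
So the response rate fell by 75.5%.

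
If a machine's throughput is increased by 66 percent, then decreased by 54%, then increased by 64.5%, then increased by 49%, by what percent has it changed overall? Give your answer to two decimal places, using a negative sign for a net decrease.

A 66% increase multiplies by 1.66.
Then a 54% decrease: 1.66 × 0.46 = 0.7636.
Then a 64.5% increase: 0.7636 × 1.645 = 1.256122.
Then a 49% increase: 1.256122 × 1.49 = 1.87162178.
Overall factor 1.87162178, i.e. 87.16%.

87.16%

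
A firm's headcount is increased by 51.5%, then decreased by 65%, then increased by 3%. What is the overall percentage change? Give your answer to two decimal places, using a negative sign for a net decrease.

-45.38%

The combined multiplier is 1.515 × 0.35 × 1.03 = 0.5461575.
That corresponds to a decrease of 45.38%.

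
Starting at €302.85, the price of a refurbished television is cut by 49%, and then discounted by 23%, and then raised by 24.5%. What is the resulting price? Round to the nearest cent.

Apply the 49% decrease: €302.85 × 0.51 = €154.4535.
23% decrease: €154.4535 × 0.77 = €118.929195.
Apply the 24.5% increase: €118.929195 × 1.245 = €148.066847775 ≈ €148.07.

€148.07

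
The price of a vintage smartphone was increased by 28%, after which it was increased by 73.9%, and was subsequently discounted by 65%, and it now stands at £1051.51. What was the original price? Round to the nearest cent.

£1349.70

The overall multiplier applied was 1.28 × 1.739 × 0.35 = 0.779072.
So the original price was £1051.51 ÷ 0.779072 ≈ £1349.70.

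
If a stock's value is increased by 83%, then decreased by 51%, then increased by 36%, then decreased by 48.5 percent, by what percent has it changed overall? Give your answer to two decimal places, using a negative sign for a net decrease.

-37.20%

The combined multiplier is 1.83 × 0.49 × 1.36 × 0.515 = 0.62804868.
That corresponds to a decrease of 37.20%.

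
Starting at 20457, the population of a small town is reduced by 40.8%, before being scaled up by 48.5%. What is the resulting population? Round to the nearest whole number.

Each change multiplies by a factor: 0.592 × 1.485 = 0.87912.
20457 × 0.87912 = 17984.15784 ≈ 17984.

17984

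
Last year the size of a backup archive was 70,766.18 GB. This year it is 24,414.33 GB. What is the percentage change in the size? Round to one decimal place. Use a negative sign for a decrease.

-65.5%

Change: 24,414.33 − 70,766.18 = -46,351.85.
Relative to the original: -46,351.85 ÷ 70,766.18 ≈ -65.5%.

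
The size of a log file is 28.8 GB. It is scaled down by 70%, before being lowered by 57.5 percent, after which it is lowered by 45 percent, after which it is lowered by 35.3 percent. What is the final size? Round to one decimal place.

70% decrease: 28.8 × 0.3 = 8.64.
Apply the 57.5% decrease: 8.64 × 0.425 = 3.672.
Apply the 45% decrease: 3.672 × 0.55 = 2.0196.
Apply the 35.3% decrease: 2.0196 × 0.647 = 1.3066812 ≈ 1.3.

1.3 GB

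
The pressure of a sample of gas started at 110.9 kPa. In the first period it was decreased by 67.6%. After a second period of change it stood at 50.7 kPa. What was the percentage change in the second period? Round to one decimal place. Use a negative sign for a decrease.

41.1%

After the first period: 110.9 × 0.324 = 35.9316.
Second-period multiplier: 50.7 ÷ 35.9316 ≈ 1.41101.
That is a change of 41.1%.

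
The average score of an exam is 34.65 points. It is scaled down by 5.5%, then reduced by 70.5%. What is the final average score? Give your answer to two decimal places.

9.66 points

Each change multiplies by a factor: 0.945 × 0.295 = 0.278775.
34.65 × 0.278775 = 9.65955375 ≈ 9.66.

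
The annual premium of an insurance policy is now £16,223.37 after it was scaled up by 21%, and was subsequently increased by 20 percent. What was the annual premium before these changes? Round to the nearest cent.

The overall multiplier applied was 1.21 × 1.2 = 1.452.
So the original annual premium was £16,223.37 ÷ 1.452 ≈ £11,173.12.

£11,173.12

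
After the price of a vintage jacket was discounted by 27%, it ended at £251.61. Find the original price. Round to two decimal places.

The overall multiplier applied was 0.73.
So the original price was £251.61 ÷ 0.73 ≈ £344.67.

£344.67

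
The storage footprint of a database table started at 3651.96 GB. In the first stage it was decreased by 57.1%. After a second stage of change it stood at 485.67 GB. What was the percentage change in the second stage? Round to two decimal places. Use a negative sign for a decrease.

After the first stage: 3651.96 × 0.429 = 1566.69084.
Second-stage multiplier: 485.67 ÷ 1566.69084 ≈ 0.309997.
That is a change of -69.00%.

-69.00%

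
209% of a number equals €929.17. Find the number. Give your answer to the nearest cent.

€444.58

€929.17 ÷ 2.09 ≈ €444.58.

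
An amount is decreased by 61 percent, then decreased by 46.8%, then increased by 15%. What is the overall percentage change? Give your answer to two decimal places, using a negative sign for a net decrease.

-76.14%

A 61% decrease multiplies by 0.39.
Then a 46.8% decrease: 0.39 × 0.532 = 0.20748.
Then a 15% increase: 0.20748 × 1.15 = 0.238602.
Overall factor 0.238602, i.e. -76.14%.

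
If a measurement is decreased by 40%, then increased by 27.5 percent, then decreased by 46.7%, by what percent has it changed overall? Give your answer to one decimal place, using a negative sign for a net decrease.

The combined multiplier is 0.6 × 1.275 × 0.533 = 0.407745.
That corresponds to a decrease of 59.2%.

-59.2%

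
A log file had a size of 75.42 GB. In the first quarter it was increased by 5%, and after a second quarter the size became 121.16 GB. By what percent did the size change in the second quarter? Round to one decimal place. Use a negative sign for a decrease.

After the first quarter: 75.42 × 1.05 = 79.191.
Second-quarter multiplier: 121.16 ÷ 79.191 ≈ 1.52997.
That is a change of 53.0%.

53.0%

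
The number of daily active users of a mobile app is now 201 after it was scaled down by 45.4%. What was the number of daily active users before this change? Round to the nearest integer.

368

The overall multiplier applied was 0.546.
So the original number of daily active users was 201 ÷ 0.546 ≈ 368.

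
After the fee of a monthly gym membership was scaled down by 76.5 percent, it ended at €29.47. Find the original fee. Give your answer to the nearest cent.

The overall multiplier applied was 0.235.
So the original fee was €29.47 ÷ 0.235 ≈ €125.40.

€125.40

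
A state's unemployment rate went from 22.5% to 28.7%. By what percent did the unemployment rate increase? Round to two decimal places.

The change is 28.7 − 22.5 = 6.2 percentage points.
Relative to the original 22.5%, that is 6.2 ÷ 22.5 ≈ 27.56%.
So the unemployment rate rose by 27.56%.

27.56%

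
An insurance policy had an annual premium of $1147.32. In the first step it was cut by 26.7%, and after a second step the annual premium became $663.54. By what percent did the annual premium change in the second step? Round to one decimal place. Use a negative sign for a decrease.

-21.1%

After the first step: $1147.32 × 0.733 = $840.98556.
Second-step multiplier: $663.54 ÷ $840.98556 ≈ 0.789.
That is a change of -21.1%.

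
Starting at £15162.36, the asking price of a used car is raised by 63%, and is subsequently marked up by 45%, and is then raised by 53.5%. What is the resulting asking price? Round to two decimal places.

£55008.63

Apply the 63% increase: £15162.36 × 1.63 = £24714.6468.
Apply the 45% increase: £24714.6468 × 1.45 = £35836.23786.
53.5% increase: £35836.23786 × 1.535 = £55008.6251151 ≈ £55008.63.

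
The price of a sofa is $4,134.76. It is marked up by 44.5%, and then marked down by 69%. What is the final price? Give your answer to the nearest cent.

Each change multiplies by a factor: 1.445 × 0.31 = 0.44795.
$4,134.76 × 0.44795 = $1852.165742 ≈ $1,852.17.

$1,852.17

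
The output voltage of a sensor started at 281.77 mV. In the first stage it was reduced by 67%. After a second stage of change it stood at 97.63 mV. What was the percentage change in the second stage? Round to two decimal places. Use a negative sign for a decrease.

After the first stage: 281.77 × 0.33 = 92.9841.
Second-stage multiplier: 97.63 ÷ 92.9841 ≈ 1.049964.
That is a change of 5.00%.

5.00%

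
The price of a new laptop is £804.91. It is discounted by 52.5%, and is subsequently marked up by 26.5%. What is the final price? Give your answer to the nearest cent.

Each change multiplies by a factor: 0.475 × 1.265 = 0.600875.
£804.91 × 0.600875 = £483.65029625 ≈ £483.65.

£483.65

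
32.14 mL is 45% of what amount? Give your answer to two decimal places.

71.42 mL

32.14 mL ÷ 0.45 ≈ 71.42 mL.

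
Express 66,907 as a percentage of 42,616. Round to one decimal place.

66,907 ÷ 42,616 ≈ 157.0%.

157.0%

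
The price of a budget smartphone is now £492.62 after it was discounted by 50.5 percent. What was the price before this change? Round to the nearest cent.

£995.19

The overall multiplier applied was 0.495.
So the original price was £492.62 ÷ 0.495 ≈ £995.19.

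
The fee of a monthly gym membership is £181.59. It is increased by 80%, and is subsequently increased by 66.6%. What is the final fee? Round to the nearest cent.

After the 80% increase: £181.59 × 1.8 = £326.862.
After the 66.6% increase: £326.862 × 1.666 = £544.552092 ≈ £544.55.

£544.55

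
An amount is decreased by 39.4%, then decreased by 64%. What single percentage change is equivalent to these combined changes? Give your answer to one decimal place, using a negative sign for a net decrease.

-78.2%

A 39.4% decrease multiplies by 0.606.
Then a 64% decrease: 0.606 × 0.36 = 0.21816.
Overall factor 0.21816, i.e. -78.2%.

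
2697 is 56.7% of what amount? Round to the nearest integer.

4757

2697 ÷ 0.567 ≈ 4757.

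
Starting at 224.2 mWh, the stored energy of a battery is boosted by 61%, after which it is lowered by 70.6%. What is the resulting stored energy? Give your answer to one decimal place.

106.1 mWh

After the 61% increase: 224.2 × 1.61 = 360.962.
70.6% decrease: 360.962 × 0.294 = 106.122828 ≈ 106.1.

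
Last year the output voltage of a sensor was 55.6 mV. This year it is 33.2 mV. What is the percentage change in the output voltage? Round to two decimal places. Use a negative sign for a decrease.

-40.29%

Change: 33.2 − 55.6 = -22.4.
Relative to the original: -22.4 ÷ 55.6 ≈ -40.29%.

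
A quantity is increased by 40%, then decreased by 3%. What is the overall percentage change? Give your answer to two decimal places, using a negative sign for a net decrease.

35.80%

The combined multiplier is 1.4 × 0.97 = 1.358.
That corresponds to an increase of 35.80%.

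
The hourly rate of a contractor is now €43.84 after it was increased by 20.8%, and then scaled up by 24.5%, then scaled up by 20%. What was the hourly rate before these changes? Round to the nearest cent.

€24.29

Undoing the 20% increase: €43.84 ÷ 1.2 ≈ €36.533333.
Undoing the 24.5% increase: €36.533333 ÷ 1.245 ≈ €29.344043.
Undoing the 20.8% increase: €29.344043 ÷ 1.208 ≈ €24.29.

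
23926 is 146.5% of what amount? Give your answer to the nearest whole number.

23926 ÷ 1.465 ≈ 16332.

16332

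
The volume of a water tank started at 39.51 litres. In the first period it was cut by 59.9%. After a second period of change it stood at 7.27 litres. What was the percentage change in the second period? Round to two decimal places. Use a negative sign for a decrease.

-54.11%

After the first period: 39.51 × 0.401 = 15.84351.
Second-period multiplier: 7.27 ÷ 15.84351 ≈ 0.458863.
That is a change of -54.11%.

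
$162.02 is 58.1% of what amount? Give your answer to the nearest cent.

$162.02 ÷ 0.581 ≈ $278.86.

$278.86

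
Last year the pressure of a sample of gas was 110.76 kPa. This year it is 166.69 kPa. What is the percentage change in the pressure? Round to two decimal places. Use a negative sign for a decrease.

Change: 166.69 − 110.76 = 55.93.
Relative to the original: 55.93 ÷ 110.76 ≈ 50.50%.

50.50%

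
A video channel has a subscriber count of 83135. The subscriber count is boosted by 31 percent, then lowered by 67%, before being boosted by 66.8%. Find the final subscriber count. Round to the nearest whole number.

Each change multiplies by a factor: 1.31 × 0.33 × 1.668 = 0.7210764.
83135 × 0.7210764 = 59946.686514 ≈ 59947.

59947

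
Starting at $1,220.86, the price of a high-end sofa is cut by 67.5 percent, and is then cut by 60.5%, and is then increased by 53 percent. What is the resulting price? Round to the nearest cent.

After the 67.5% decrease: $1,220.86 × 0.325 = $396.7795.
After the 60.5% decrease: $396.7795 × 0.395 = $156.7279025.
Apply the 53% increase: $156.7279025 × 1.53 = $239.793690825 ≈ $239.79.

$239.79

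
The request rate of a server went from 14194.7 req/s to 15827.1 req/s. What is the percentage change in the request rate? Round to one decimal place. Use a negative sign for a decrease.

11.5%

Change: 15827.1 − 14194.7 = 1632.4.
Relative to the original: 1632.4 ÷ 14194.7 ≈ 11.5%.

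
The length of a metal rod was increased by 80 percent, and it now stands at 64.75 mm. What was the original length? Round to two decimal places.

The overall multiplier applied was 1.8.
So the original length was 64.75 ÷ 1.8 ≈ 35.97 mm.

35.97 mm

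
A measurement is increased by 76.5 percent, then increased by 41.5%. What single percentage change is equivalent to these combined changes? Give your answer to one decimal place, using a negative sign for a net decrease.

A 76.5% increase multiplies by 1.765.
Then a 41.5% increase: 1.765 × 1.415 = 2.497475.
Overall factor 2.497475, i.e. 149.7%.

149.7%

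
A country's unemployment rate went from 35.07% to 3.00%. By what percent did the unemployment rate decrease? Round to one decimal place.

The change is 3.00 − 35.07 = -32.07 percentage points.
Relative to the original 35.07%, that is -32.07 ÷ 35.07 ≈ -91.4%.
So the unemployment rate fell by 91.4%.

91.4%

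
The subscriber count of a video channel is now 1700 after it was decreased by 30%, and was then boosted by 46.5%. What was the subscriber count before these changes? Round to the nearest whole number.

Undoing the 46.5% increase: 1700 ÷ 1.465 ≈ 1160.409556.
Undoing the 30% decrease: 1160.409556 ÷ 0.7 ≈ 1658.

1658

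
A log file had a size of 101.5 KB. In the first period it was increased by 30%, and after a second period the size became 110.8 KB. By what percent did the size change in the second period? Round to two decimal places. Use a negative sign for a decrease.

After the first period: 101.5 × 1.3 = 131.95.
Second-period multiplier: 110.8 ÷ 131.95 ≈ 0.839712.
That is a change of -16.03%.

-16.03%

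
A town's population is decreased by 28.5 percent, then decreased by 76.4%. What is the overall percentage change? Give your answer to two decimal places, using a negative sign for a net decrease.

-83.13%

The combined multiplier is 0.715 × 0.236 = 0.16874.
That corresponds to a decrease of 83.13%.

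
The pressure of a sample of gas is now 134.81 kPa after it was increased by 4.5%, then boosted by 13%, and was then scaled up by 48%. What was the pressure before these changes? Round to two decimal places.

77.14 kPa

Undoing the 48% increase: 134.81 ÷ 1.48 ≈ 91.087838.
Undoing the 13% increase: 91.087838 ÷ 1.13 ≈ 80.608706.
Undoing the 4.5% increase: 80.608706 ÷ 1.045 ≈ 77.14 kPa.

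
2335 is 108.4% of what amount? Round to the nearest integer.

2154

2335 ÷ 1.084 ≈ 2154.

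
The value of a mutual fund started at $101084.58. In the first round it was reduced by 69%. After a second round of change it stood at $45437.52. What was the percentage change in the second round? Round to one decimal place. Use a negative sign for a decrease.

After the first round: $101084.58 × 0.31 = $31336.2198.
Second-round multiplier: $45437.52 ÷ $31336.2198 ≈ 1.45.
That is a change of 45.0%.

45.0%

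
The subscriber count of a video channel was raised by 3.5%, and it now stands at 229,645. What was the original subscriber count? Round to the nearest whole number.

221,879

The overall multiplier applied was 1.035.
So the original subscriber count was 229,645 ÷ 1.035 ≈ 221,879.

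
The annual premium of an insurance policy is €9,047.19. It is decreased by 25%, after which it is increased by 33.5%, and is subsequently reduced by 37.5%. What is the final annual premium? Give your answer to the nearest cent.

€5,661.56

After the 25% decrease: €9,047.19 × 0.75 = €6785.3925.
After the 33.5% increase: €6785.3925 × 1.335 = €9058.4989875.
37.5% decrease: €9058.4989875 × 0.625 = €5661.5618671875 ≈ €5,661.56.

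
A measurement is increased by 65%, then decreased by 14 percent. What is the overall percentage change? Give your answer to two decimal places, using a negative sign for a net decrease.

41.90%

The combined multiplier is 1.65 × 0.86 = 1.419.
That corresponds to an increase of 41.90%.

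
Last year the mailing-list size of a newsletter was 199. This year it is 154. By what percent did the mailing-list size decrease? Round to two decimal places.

22.61%

Change: 154 − 199 = -45.
Relative to the original: -45 ÷ 199 ≈ -22.61%.
So the mailing-list size decreased by 22.61%.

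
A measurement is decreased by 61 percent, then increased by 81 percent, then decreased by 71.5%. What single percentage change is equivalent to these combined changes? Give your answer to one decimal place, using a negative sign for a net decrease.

A 61% decrease multiplies by 0.39.
Then an 81% increase: 0.39 × 1.81 = 0.7059.
Then a 71.5% decrease: 0.7059 × 0.285 = 0.2011815.
Overall factor 0.2011815, i.e. -79.9%.

-79.9%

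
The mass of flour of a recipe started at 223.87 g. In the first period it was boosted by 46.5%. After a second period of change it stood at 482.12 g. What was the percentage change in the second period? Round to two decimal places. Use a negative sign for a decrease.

After the first period: 223.87 × 1.465 = 327.96955.
Second-period multiplier: 482.12 ÷ 327.96955 ≈ 1.470015.
That is a change of 47.00%.

47.00%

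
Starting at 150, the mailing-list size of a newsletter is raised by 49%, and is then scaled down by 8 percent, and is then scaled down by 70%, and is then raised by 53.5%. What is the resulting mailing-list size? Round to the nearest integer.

Each change multiplies by a factor: 1.49 × 0.92 × 0.3 × 1.535 = 0.6312534.
150 × 0.6312534 = 94.68801 ≈ 95.

95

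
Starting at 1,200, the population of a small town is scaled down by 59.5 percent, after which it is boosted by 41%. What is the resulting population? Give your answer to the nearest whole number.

Each change multiplies by a factor: 0.405 × 1.41 = 0.57105.
1,200 × 0.57105 = 685.26 ≈ 685.

685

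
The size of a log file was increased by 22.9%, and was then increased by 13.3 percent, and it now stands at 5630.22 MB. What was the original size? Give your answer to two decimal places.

4043.37 MB

The overall multiplier applied was 1.229 × 1.133 = 1.392457.
So the original size was 5630.22 ÷ 1.392457 ≈ 4043.37 MB.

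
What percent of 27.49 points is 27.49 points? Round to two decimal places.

27.49 points ÷ 27.49 points = 100.00%.

100.00%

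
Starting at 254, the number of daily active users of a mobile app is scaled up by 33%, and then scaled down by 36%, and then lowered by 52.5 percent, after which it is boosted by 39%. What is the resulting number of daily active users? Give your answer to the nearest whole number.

143

33% increase: 254 × 1.33 = 337.82.
After the 36% decrease: 337.82 × 0.64 = 216.2048.
Apply the 52.5% decrease: 216.2048 × 0.475 = 102.69728.
After the 39% increase: 102.69728 × 1.39 = 142.7492192 ≈ 143.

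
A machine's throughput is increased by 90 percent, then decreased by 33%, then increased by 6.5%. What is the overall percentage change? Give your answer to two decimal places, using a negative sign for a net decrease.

35.57%

A 90% increase multiplies by 1.9.
Then a 33% decrease: 1.9 × 0.67 = 1.273.
Then a 6.5% increase: 1.273 × 1.065 = 1.355745.
Overall factor 1.355745, i.e. 35.57%.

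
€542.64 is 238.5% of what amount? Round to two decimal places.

€542.64 ÷ 2.385 ≈ €227.52.

€227.52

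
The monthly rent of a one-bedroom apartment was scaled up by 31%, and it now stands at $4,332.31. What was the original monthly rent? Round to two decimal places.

$3,307.11

The overall multiplier applied was 1.31.
So the original monthly rent was $4,332.31 ÷ 1.31 ≈ $3,307.11.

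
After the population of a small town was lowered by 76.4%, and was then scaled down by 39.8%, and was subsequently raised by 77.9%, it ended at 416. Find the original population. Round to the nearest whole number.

1646

The overall multiplier applied was 0.236 × 0.602 × 1.779 = 0.252746088.
So the original population was 416 ÷ 0.252746088 ≈ 1646.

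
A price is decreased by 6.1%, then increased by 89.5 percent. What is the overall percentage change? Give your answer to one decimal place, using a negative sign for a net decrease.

77.9%

A 6.1% decrease multiplies by 0.939.
Then an 89.5% increase: 0.939 × 1.895 = 1.779405.
Overall factor 1.779405, i.e. 77.9%.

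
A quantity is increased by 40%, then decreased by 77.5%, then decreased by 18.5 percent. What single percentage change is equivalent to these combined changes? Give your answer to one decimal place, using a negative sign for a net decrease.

-74.3%

A 40% increase multiplies by 1.4.
Then a 77.5% decrease: 1.4 × 0.225 = 0.315.
Then an 18.5% decrease: 0.315 × 0.815 = 0.256725.
Overall factor 0.256725, i.e. -74.3%.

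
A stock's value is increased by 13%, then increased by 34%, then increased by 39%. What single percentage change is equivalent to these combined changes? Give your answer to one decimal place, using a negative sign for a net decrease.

A 13% increase multiplies by 1.13.
Then a 34% increase: 1.13 × 1.34 = 1.5142.
Then a 39% increase: 1.5142 × 1.39 = 2.104738.
Overall factor 2.104738, i.e. 110.5%.

110.5%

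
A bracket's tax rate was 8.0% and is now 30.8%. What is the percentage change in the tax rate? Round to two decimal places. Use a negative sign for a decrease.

The change is 30.8 − 8.0 = 22.8 percentage points.
Relative to the original 8.0%, that is 22.8 ÷ 8.0 = 285.00%.

285.00%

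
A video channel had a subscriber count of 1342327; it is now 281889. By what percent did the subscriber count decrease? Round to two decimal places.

79.00%

Change: 281889 − 1342327 = -1060438.
Relative to the original: -1060438 ÷ 1342327 ≈ -79.00%.
So the subscriber count decreased by 79.00%.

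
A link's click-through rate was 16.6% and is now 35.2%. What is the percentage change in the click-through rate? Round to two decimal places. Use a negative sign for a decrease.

The change is 35.2 − 16.6 = 18.6 percentage points.
Relative to the original 16.6%, that is 18.6 ÷ 16.6 ≈ 112.05%.

112.05%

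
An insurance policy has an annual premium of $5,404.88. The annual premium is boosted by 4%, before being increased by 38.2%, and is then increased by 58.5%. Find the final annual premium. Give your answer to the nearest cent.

$12,312.80

4% increase: $5,404.88 × 1.04 = $5621.0752.
Apply the 38.2% increase: $5621.0752 × 1.382 = $7768.3259264.
Apply the 58.5% increase: $7768.3259264 × 1.585 = $12312.796593344 ≈ $12,312.80.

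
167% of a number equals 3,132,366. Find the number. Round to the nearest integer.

3,132,366 ÷ 1.67 ≈ 1,875,668.

1,875,668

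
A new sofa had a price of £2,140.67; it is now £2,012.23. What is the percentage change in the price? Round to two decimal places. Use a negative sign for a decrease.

-6.00%

Change: £2,012.23 − £2,140.67 = -£128.44.
Relative to the original: -£128.44 ÷ £2,140.67 ≈ -6.00%.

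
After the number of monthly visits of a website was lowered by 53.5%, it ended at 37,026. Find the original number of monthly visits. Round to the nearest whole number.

The overall multiplier applied was 0.465.
So the original number of monthly visits was 37,026 ÷ 0.465 ≈ 79,626.

79,626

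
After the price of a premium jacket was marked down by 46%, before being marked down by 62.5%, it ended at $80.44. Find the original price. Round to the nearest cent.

Undoing the 62.5% decrease: $80.44 ÷ 0.375 ≈ $214.506667.
Undoing the 46% decrease: $214.506667 ÷ 0.54 ≈ $397.23.

$397.23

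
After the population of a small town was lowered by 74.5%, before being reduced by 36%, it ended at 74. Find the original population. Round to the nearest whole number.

453

The overall multiplier applied was 0.255 × 0.64 = 0.1632.
So the original population was 74 ÷ 0.1632 ≈ 453.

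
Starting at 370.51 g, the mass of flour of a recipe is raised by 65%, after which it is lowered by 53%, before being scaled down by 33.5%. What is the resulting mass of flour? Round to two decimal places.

191.07 g

Each change multiplies by a factor: 1.65 × 0.47 × 0.665 = 0.5157075.
370.51 × 0.5157075 = 191.074785825 ≈ 191.07.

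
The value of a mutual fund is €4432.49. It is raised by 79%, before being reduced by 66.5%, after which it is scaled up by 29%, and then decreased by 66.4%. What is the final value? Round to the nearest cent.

€1152.06

79% increase: €4432.49 × 1.79 = €7934.1571.
66.5% decrease: €7934.1571 × 0.335 = €2657.9426285.
After the 29% increase: €2657.9426285 × 1.29 = €3428.745990765.
Apply the 66.4% decrease: €3428.745990765 × 0.336 = €1152.05865289704 ≈ €1152.06.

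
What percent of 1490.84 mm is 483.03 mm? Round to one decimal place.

483.03 mm ÷ 1490.84 mm ≈ 32.4%.

32.4%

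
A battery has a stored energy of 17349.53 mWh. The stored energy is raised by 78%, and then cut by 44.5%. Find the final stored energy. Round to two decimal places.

Apply the 78% increase: 17349.53 × 1.78 = 30882.1634.
After the 44.5% decrease: 30882.1634 × 0.555 = 17139.600687 ≈ 17139.60.

17139.60 mWh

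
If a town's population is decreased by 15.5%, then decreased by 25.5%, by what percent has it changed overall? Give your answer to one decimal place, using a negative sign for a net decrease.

A 15.5% decrease multiplies by 0.845.
Then a 25.5% decrease: 0.845 × 0.745 = 0.629525.
Overall factor 0.629525, i.e. -37.0%.

-37.0%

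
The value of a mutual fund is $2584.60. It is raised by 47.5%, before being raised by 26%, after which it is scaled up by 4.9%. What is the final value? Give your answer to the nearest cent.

$5038.85

After the 47.5% increase: $2584.60 × 1.475 = $3812.285.
Apply the 26% increase: $3812.285 × 1.26 = $4803.4791.
Apply the 4.9% increase: $4803.4791 × 1.049 = $5038.8495759 ≈ $5038.85.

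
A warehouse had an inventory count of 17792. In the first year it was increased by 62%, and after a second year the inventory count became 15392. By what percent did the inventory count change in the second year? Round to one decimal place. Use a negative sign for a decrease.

After the first year: 17792 × 1.62 = 28823.04.
Second-year multiplier: 15392 ÷ 28823.04 ≈ 0.53402.
That is a change of -46.6%.

-46.6%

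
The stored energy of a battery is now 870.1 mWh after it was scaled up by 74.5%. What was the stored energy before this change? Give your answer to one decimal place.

498.6 mWh

The overall multiplier applied was 1.745.
So the original stored energy was 870.1 ÷ 1.745 ≈ 498.6 mWh.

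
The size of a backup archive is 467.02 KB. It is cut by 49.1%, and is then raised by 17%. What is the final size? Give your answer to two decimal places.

Each change multiplies by a factor: 0.509 × 1.17 = 0.59553.
467.02 × 0.59553 = 278.1244206 ≈ 278.12.

278.12 KB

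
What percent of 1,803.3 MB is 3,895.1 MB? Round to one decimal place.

3,895.1 MB ÷ 1,803.3 MB ≈ 216.0%.

216.0%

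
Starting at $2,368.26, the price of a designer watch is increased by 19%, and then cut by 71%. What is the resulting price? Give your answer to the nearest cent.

$817.29

After the 19% increase: $2,368.26 × 1.19 = $2818.2294.
71% decrease: $2818.2294 × 0.29 = $817.286526 ≈ $817.29.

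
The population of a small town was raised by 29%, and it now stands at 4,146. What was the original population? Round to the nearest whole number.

The overall multiplier applied was 1.29.
So the original population was 4,146 ÷ 1.29 ≈ 3,214.

3,214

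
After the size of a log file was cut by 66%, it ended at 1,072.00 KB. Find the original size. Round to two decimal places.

The overall multiplier applied was 0.34.
So the original size was 1,072.00 ÷ 0.34 ≈ 3,152.94 KB.

3,152.94 KB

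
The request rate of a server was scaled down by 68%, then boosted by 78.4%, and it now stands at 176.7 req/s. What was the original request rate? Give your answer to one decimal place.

309.5 req/s

Undoing the 78.4% increase: 176.7 ÷ 1.784 ≈ 99.047085.
Undoing the 68% decrease: 99.047085 ÷ 0.32 ≈ 309.5 req/s.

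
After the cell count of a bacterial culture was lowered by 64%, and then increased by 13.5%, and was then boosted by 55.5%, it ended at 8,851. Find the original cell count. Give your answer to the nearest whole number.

13,930

Undoing the 55.5% increase: 8,851 ÷ 1.555 ≈ 5691.961415.
Undoing the 13.5% increase: 5691.961415 ÷ 1.135 ≈ 5014.943978.
Undoing the 64% decrease: 5014.943978 ÷ 0.36 ≈ 13,930.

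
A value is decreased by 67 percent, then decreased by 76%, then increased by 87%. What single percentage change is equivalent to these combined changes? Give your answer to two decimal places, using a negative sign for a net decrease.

A 67% decrease multiplies by 0.33.
Then a 76% decrease: 0.33 × 0.24 = 0.0792.
Then an 87% increase: 0.0792 × 1.87 = 0.148104.
Overall factor 0.148104, i.e. -85.19%.

-85.19%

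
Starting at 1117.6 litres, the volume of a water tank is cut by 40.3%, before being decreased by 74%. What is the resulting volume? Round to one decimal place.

173.5 litres

40.3% decrease: 1117.6 × 0.597 = 667.2072.
74% decrease: 667.2072 × 0.26 = 173.473872 ≈ 173.5.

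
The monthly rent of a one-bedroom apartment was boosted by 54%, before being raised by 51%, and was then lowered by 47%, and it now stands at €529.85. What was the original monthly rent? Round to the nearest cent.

Undoing the 47% decrease: €529.85 ÷ 0.53 ≈ €999.716981.
Undoing the 51% increase: €999.716981 ÷ 1.51 ≈ €662.064226.
Undoing the 54% increase: €662.064226 ÷ 1.54 ≈ €429.91.

€429.91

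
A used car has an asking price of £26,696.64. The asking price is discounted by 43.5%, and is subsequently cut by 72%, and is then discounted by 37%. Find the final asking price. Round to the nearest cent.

Each change multiplies by a factor: 0.565 × 0.28 × 0.63 = 0.099666.
£26,696.64 × 0.099666 = £2660.74732224 ≈ £2,660.75.

£2,660.75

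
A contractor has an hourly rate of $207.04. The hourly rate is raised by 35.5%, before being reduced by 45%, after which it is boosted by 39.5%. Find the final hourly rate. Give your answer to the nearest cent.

After the 35.5% increase: $207.04 × 1.355 = $280.5392.
Apply the 45% decrease: $280.5392 × 0.55 = $154.29656.
Apply the 39.5% increase: $154.29656 × 1.395 = $215.2437012 ≈ $215.24.

$215.24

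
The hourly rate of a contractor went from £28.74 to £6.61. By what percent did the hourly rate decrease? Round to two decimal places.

77.00%

Change: £6.61 − £28.74 = -£22.13.
Relative to the original: -£22.13 ÷ £28.74 ≈ -77.00%.
So the hourly rate decreased by 77.00%.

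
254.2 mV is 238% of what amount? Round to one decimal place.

106.8 mV

254.2 mV ÷ 2.38 ≈ 106.8 mV.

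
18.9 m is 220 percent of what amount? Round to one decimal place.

18.9 m ÷ 2.2 ≈ 8.6 m.

8.6 m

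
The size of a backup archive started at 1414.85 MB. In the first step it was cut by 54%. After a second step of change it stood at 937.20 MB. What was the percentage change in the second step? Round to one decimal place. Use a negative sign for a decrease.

After the first step: 1414.85 × 0.46 = 650.831.
Second-step multiplier: 937.20 ÷ 650.831 ≈ 1.44001.
That is a change of 44.0%.

44.0%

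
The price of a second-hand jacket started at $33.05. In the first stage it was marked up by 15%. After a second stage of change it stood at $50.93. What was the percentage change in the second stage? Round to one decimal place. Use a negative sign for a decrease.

34.0%

After the first stage: $33.05 × 1.15 = $38.0075.
Second-stage multiplier: $50.93 ÷ $38.0075 ≈ 1.34.
That is a change of 34.0%.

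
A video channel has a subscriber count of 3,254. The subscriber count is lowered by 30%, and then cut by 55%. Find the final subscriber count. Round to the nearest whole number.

1,025

Each change multiplies by a factor: 0.7 × 0.45 = 0.315.
3,254 × 0.315 = 1025.01 ≈ 1,025.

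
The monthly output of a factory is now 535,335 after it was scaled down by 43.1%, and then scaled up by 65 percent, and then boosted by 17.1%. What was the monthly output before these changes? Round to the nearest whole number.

Undoing the 17.1% increase: 535,335 ÷ 1.171 ≈ 457160.546541.
Undoing the 65% increase: 457160.546541 ÷ 1.65 ≈ 277066.997904.
Undoing the 43.1% decrease: 277066.997904 ÷ 0.569 ≈ 486,937.

486,937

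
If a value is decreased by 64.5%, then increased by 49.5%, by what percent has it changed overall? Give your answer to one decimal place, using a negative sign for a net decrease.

A 64.5% decrease multiplies by 0.355.
Then a 49.5% increase: 0.355 × 1.495 = 0.530725.
Overall factor 0.530725, i.e. -46.9%.

-46.9%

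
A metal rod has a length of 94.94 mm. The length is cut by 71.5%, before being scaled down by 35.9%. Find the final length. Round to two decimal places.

17.34 mm

After the 71.5% decrease: 94.94 × 0.285 = 27.0579.
Apply the 35.9% decrease: 27.0579 × 0.641 = 17.3441139 ≈ 17.34.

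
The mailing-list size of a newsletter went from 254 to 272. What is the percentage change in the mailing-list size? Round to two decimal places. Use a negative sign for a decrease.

7.09%

Change: 272 − 254 = 18.
Relative to the original: 18 ÷ 254 ≈ 7.09%.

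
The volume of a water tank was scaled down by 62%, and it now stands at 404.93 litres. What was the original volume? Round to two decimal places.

The overall multiplier applied was 0.38.
So the original volume was 404.93 ÷ 0.38 ≈ 1,065.61 litres.

1,065.61 litres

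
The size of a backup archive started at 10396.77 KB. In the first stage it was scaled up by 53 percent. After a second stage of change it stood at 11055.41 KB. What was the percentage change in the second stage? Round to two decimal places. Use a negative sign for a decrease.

After the first stage: 10396.77 × 1.53 = 15907.0581.
Second-stage multiplier: 11055.41 ÷ 15907.0581 ≈ 0.695.
That is a change of -30.50%.

-30.50%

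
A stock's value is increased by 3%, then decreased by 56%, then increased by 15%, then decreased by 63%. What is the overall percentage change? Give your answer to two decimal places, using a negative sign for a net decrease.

The combined multiplier is 1.03 × 0.44 × 1.15 × 0.37 = 0.1928366.
That corresponds to a decrease of 80.72%.

-80.72%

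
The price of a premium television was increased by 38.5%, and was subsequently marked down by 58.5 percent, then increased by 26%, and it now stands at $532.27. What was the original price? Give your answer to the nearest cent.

Undoing the 26% increase: $532.27 ÷ 1.26 ≈ $422.436508.
Undoing the 58.5% decrease: $422.436508 ÷ 0.415 ≈ $1017.919296.
Undoing the 38.5% increase: $1017.919296 ÷ 1.385 ≈ $734.96.

$734.96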